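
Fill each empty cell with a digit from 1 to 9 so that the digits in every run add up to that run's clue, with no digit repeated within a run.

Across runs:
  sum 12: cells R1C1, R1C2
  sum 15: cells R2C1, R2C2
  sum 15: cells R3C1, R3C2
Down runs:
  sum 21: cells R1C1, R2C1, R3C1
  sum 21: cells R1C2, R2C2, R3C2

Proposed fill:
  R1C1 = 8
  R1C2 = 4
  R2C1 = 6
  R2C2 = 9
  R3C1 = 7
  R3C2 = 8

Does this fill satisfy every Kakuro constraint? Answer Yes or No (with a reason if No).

Across: 8+4=12; 6+9=15; 7+8=15. Down: 8+6+7=21; 4+9+8=21. No digit repeats within any run.

Yes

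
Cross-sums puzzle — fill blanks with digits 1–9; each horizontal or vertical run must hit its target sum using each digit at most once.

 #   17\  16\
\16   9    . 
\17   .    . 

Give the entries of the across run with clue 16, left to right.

9 7

16 in 2 cells must be {7,9}; 17 in 2 cells must be {8,9}.
R1C2 = 16 − 9 = 7 completes the 16 across.
R2C1 = 17 − 9 = 8 completes the 17 down.
R2C2 = 17 − 8 = 9 completes the 17 across.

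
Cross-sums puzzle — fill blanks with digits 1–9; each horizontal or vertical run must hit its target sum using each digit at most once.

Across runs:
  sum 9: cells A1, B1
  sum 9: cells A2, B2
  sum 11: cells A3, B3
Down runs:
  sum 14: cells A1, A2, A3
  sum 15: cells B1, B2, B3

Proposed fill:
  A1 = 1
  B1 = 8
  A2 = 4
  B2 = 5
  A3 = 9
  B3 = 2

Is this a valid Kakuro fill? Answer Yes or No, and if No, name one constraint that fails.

Yes

Across: 1+8=9; 4+5=9; 9+2=11. Down: 1+4+9=14; 8+5+2=15. No digit repeats within any run.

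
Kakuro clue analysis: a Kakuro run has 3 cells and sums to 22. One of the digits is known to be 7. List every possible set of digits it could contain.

{6,7,9}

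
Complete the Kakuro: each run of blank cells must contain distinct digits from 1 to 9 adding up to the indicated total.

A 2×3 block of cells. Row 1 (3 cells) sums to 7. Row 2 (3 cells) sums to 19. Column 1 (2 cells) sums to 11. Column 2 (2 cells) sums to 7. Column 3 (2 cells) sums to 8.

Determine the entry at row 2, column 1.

7 in 3 cells must be {1,2,4}.
Nothing is forced directly, so branch on (1,1), whose candidates are 2 or 4. If (1,1) = 4: that forces (2,1) = 7, (2,3) = 3, after which (1,3) would have to be in {1,2} for the 7 across but in {5} for the 8 down — contradiction. So (1,1) = 2.
Given what's placed, (1,3) must be 1 to fit the 7 across and 8 down.
(2,1) = 11 − 2 = 9 completes the 11 down.
(2,3) = 8 − 1 = 7 completes the 8 down.
(1,2) = 7 − 3 = 4 completes the 7 across.
(2,2) = 19 − 16 = 3 completes the 19 across.

9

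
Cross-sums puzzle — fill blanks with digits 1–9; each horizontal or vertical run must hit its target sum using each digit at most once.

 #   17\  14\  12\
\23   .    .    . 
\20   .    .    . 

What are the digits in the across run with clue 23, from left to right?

23 in 3 cells must be {6,8,9}; 17 in 2 cells must be {8,9}.
Nothing is forced directly, so branch on R1C1, whose candidates are 8 or 9. If R1C1 = 9: that forces R1C3 = 8, R2C1 = 8, after which R2C3 would have to be in {3,5,7,9} for the 20 across but in {4} for the 12 down — contradiction. So R1C1 = 8.
Given what's placed, R1C3 must be 9 to fit the 23 across and 12 down.
R2C1 = 17 − 8 = 9 completes the 17 down.
R2C3 = 12 − 9 = 3 completes the 12 down.
R1C2 = 23 − 17 = 6 completes the 23 across.
R2C2 = 20 − 12 = 8 completes the 20 across.

8 6 9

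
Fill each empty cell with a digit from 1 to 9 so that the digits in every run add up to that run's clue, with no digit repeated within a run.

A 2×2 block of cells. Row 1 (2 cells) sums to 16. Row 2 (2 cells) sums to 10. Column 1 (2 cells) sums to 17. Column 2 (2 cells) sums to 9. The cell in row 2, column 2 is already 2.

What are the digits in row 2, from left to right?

16 in 2 cells must be {7,9}; 17 in 2 cells must be {8,9}.
(1,1) = 9: only digit in both the 16-across and 17-down candidate sets.
(1,2) = 16 − 9 = 7 completes the 16 across.
(2,1) = 10 − 2 = 8 completes the 10 across.

8 2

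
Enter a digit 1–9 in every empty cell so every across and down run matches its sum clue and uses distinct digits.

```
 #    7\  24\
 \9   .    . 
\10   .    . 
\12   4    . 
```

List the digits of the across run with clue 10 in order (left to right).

7 in 3 cells must be {1,2,4}; 24 in 3 cells must be {7,8,9}.
R3C2 = 12 − 4 = 8 completes the 12 across.
R1C2 = 7: the only remaining digit allowed by both the 9 across and the 24 down.
R2C2 = 24 − 15 = 9 completes the 24 down.
R1C1 = 9 − 7 = 2 completes the 9 across.
R2C1 = 10 − 9 = 1 completes the 10 across.

1 9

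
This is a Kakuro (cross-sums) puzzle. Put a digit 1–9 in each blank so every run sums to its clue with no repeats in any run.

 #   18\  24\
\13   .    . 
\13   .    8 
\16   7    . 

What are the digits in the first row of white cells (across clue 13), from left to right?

6 7

16 in 2 cells must be {7,9}; 24 in 3 cells must be {7,8,9}.
R2C1 = 13 − 8 = 5 completes the 13 across.
R3C2 = 16 − 7 = 9 completes the 16 across.
R1C1 = 18 − 12 = 6 completes the 18 down.
R1C2 = 13 − 6 = 7 completes the 13 across.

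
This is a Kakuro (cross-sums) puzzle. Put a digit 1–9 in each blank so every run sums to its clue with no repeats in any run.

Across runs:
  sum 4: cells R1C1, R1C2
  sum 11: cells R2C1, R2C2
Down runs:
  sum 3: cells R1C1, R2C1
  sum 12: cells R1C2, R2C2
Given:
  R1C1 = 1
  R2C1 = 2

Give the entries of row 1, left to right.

1 3

4 in 2 cells must be {1,3}; 3 in 2 cells must be {1,2}.
R1C2 = 4 − 1 = 3 completes the 4 across.
R2C2 = 11 − 2 = 9 completes the 11 across.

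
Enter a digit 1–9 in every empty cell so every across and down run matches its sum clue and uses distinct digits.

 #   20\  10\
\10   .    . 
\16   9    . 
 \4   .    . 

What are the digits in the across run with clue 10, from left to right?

8 2

16 in 2 cells must be {7,9}; 4 in 2 cells must be {1,3}.
R2C2 = 16 − 9 = 7 completes the 16 across.
Given what's placed, R3C1 must be 3 to fit the 4 across and 20 down.
R3C2 = 4 − 3 = 1 completes the 4 across.
R1C1 = 20 − 12 = 8 completes the 20 down.
R1C2 = 10 − 8 = 2 completes the 10 across.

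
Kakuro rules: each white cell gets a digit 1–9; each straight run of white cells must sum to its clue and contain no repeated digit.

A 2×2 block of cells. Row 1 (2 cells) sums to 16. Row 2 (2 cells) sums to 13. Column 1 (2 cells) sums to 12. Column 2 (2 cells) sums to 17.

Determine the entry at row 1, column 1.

16 in 2 cells must be {7,9}; 17 in 2 cells must be {8,9}.
The 16 across and the 17 down share only 9, so (1,2) = 9.
(2,2) = 17 − 9 = 8 completes the 17 down.
(1,1) = 16 − 9 = 7 completes the 16 across.
(2,1) = 13 − 8 = 5 completes the 13 across.

7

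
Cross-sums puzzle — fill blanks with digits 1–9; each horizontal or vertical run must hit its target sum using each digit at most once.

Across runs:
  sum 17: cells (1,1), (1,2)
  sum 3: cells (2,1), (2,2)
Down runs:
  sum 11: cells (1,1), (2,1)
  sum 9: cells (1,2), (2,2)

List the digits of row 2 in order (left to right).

2 1

17 in 2 cells must be {8,9}; 3 in 2 cells must be {1,2}.
The 17 across and the 9 down share only 8, so (1,2) = 8.
The 3 across and the 11 down share only 2, so (2,1) = 2.
(2,2) = 3 − 2 = 1 completes the 3 across.
(1,1) = 17 − 8 = 9 completes the 17 across.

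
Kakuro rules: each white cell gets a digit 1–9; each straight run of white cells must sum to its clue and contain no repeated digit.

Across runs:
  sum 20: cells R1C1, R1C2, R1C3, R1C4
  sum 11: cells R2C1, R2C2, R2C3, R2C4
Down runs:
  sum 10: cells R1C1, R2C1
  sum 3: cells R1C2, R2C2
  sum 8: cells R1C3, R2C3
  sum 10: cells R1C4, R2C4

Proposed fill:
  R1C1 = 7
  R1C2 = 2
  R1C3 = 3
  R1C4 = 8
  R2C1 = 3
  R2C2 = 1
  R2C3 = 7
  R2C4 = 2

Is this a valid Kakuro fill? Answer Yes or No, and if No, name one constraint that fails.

No — the down run R1C3–R2C3 sums to 10, not 8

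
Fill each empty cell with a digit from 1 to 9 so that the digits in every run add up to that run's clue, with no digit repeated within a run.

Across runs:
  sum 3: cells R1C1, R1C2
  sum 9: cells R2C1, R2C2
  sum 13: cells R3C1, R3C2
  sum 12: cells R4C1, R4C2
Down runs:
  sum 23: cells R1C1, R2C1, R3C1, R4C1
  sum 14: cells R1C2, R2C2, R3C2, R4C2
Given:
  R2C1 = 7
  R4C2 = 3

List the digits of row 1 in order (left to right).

2 1

3 in 2 cells must be {1,2}.
R2C2 = 9 − 7 = 2 completes the 9 across.
R4C1 = 12 − 3 = 9 completes the 12 across.
Given what's placed, R1C2 must be 1 to fit the 3 across and 14 down.
R3C2 = 14 − 6 = 8 completes the 14 down.
R1C1 = 3 − 1 = 2 completes the 3 across.
R3C1 = 13 − 8 = 5 completes the 13 across.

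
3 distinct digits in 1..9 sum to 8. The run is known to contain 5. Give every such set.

3 distinct digits from 1–9 sum between 6 and 24.
Keeping only sets containing 5.
Only one set works: {1,2,5}.

{1,2,5}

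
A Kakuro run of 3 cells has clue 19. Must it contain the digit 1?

Counterexample: {2,8,9} sums to 19 without using 1.

No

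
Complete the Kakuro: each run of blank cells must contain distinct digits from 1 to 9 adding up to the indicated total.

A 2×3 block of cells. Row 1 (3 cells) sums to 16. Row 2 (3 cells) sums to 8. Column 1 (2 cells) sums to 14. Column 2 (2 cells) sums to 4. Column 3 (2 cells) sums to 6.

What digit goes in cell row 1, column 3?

4 in 2 cells must be {1,3}.
The 8 across and the 14 down share only 5, so (2,1) = 5.
Given what's placed, (2,2) must be 1 to fit the 8 across and 4 down.
(2,3) = 8 − 6 = 2 completes the 8 across.
(1,1) = 14 − 5 = 9 completes the 14 down.
(1,2) = 4 − 1 = 3 completes the 4 down.
(1,3) = 16 − 12 = 4 completes the 16 across.

4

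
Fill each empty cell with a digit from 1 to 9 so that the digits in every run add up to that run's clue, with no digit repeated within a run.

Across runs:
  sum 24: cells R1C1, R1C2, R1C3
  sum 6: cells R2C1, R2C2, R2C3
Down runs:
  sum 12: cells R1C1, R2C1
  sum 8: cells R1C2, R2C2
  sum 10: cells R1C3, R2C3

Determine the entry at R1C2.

24 in 3 cells must be {7,8,9}; 6 in 3 cells must be {1,2,3}.
The 24 across and the 8 down share only 7, so R1C2 = 7.
The 6 across and the 12 down share only 3, so R2C1 = 3.
R2C2 = 8 − 7 = 1 completes the 8 down.
R2C3 = 6 − 4 = 2 completes the 6 across.
R1C1 = 12 − 3 = 9 completes the 12 down.
R1C3 = 24 − 16 = 8 completes the 24 across.

7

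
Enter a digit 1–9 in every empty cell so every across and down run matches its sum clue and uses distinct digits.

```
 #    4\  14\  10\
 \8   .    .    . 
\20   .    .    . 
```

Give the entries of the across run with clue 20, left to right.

4 in 2 cells must be {1,3}.
The 8 across and the 14 down share only 5, so R1C2 = 5.
The 20 across and the 4 down share only 3, so R2C1 = 3.
R2C2 = 14 − 5 = 9 completes the 14 down.
R2C3 = 20 − 12 = 8 completes the 20 across.
R1C1 = 4 − 3 = 1 completes the 4 down.
R1C3 = 8 − 6 = 2 completes the 8 across.

3 9 8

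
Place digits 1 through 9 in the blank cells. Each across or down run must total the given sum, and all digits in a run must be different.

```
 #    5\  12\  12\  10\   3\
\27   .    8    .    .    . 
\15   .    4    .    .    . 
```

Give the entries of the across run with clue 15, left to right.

3 4 5 1 2

15 in 5 cells must be {1,2,3,4,5}; 3 in 2 cells must be {1,2}.
Nothing is forced directly, so branch on R2C4, whose candidates are 1 or 2 or 3. If R2C4 = 2: then R1C4 would have to be in {1,2,3,4,5,6,7,9} for the 27 across but in {8} for the 10 down — contradiction. If R2C4 = 3: that forces R1C4 = 7, R2C3 = 5, after which R1C3 would have to be in {1,2,3,4,5,6,9} for the 27 across but in {7} for the 12 down — contradiction. So R2C4 = 1.
R1C4 = 10 − 1 = 9 completes the 10 down.
Given what's placed, R2C5 must be 2 to fit the 15 across and 3 down.
R1C5 = 3 − 2 = 1 completes the 3 down.
Given what's placed, R2C1 must be 3 to fit the 15 across and 5 down.
R2C3 = 15 − 10 = 5 completes the 15 across.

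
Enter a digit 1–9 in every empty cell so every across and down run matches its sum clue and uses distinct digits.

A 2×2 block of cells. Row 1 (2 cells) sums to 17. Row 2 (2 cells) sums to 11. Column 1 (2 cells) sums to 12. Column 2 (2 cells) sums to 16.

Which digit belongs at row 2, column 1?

17 in 2 cells must be {8,9}; 16 in 2 cells must be {7,9}.
The 17 across and the 16 down share only 9, so (1,2) = 9.
(2,2) = 16 − 9 = 7 completes the 16 down.
(1,1) = 17 − 9 = 8 completes the 17 across.
(2,1) = 11 − 7 = 4 completes the 11 across.

4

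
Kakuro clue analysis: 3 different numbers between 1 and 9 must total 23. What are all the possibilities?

{6,8,9}

3 distinct digits from 1–9 sum between 6 and 24.
Only one set works: {6,8,9}.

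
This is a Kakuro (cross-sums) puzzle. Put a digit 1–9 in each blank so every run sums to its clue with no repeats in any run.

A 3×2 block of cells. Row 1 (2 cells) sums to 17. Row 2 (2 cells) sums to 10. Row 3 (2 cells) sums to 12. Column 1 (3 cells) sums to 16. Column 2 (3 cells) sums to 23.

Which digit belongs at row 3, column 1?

3

17 in 2 cells must be {8,9}; 23 in 3 cells must be {6,8,9}.
Nothing is forced directly, so branch on (1,1), whose candidates are 8 or 9. If (1,1) = 8: that forces (1,2) = 9, (3,2) = 8, (2,2) = 6, after which (3,1) would have to be in {4} for the 12 across but in {1,2,3,5,6,7} for the 16 down — contradiction. So (1,1) = 9.
(1,2) = 17 − 9 = 8 completes the 17 across.
Given what's placed, (3,2) must be 9 to fit the 12 across and 23 down.
(2,2) = 23 − 17 = 6 completes the 23 down.
(3,1) = 12 − 9 = 3 completes the 12 across.
(2,1) = 10 − 6 = 4 completes the 10 across.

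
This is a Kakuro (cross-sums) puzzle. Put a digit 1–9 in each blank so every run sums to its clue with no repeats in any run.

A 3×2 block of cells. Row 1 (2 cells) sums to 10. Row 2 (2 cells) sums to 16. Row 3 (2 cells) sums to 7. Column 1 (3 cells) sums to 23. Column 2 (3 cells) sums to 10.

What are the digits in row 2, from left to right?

16 in 2 cells must be {7,9}; 23 in 3 cells must be {6,8,9}.
The 16 across and the 23 down share only 9, so (2,1) = 9.
(2,2) = 16 − 9 = 7 completes the 16 across.
Given what's placed, (3,1) must be 6 to fit the 7 across and 23 down.
(3,2) = 7 − 6 = 1 completes the 7 across.
(1,1) = 23 − 15 = 8 completes the 23 down.
(1,2) = 10 − 8 = 2 completes the 10 across.

9, 7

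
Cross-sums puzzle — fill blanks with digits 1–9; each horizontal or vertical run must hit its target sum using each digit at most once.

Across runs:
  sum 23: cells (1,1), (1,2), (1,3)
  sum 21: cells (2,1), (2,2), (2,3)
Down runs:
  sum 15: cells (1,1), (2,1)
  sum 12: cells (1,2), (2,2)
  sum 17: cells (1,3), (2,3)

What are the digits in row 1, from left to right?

6 8 9

23 in 3 cells must be {6,8,9}; 17 in 2 cells must be {8,9}.
Nothing is forced directly, so branch on (1,2), whose candidates are 8 or 9. If (1,2) = 9: that forces (1,3) = 8, after which (2,2) would have to be in {4,5,6,7,8,9} for the 21 across but in {3} for the 12 down — contradiction. So (1,2) = 8.
Given what's placed, (1,3) must be 9 to fit the 23 across and 17 down.
(2,2) = 12 − 8 = 4 completes the 12 down.
(2,3) = 17 − 9 = 8 completes the 17 down.
(1,1) = 23 − 17 = 6 completes the 23 across.
(2,1) = 21 − 12 = 9 completes the 21 across.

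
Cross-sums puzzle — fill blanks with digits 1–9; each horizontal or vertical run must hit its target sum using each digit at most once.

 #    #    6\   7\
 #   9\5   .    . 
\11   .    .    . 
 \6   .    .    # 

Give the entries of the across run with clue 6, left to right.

5, 1

6 in 3 cells must be {1,2,3}.
Nothing is forced directly, so branch on R3C2, whose candidates are 1 or 2. If R3C2 = 2: that forces R3C1 = 4, R2C1 = 5, after which R2C2 would have to be in {2,4} for the 11 across but in {1,3} for the 6 down — contradiction. So R3C2 = 1.
R3C1 = 6 − 1 = 5 completes the 6 across.
R2C1 = 9 − 5 = 4 completes the 9 down.
R2C2 = 2: the only remaining digit allowed by both the 11 across and the 6 down.
R2C3 = 11 − 6 = 5 completes the 11 across.
R1C2 = 6 − 3 = 3 completes the 6 down.
R1C3 = 5 − 3 = 2 completes the 5 across.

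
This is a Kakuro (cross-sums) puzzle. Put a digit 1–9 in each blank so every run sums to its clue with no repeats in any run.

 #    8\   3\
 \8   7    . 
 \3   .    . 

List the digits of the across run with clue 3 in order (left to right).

1, 2

3 in 2 cells must be {1,2}.
R1C2 = 8 − 7 = 1 completes the 8 across.
R2C1 = 8 − 7 = 1 completes the 8 down.
R2C2 = 3 − 1 = 2 completes the 3 across.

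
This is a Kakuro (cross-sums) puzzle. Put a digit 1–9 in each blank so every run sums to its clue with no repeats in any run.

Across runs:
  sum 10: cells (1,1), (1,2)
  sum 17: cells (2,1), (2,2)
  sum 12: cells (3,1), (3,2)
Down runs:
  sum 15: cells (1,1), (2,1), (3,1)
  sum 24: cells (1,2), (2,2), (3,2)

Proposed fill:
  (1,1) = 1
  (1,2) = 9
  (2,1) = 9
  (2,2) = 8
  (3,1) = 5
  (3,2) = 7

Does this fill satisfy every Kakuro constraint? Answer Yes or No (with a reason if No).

Yes

Across: 1+9=10; 9+8=17; 5+7=12. Down: 1+9+5=15; 9+8+7=24. No digit repeats within any run.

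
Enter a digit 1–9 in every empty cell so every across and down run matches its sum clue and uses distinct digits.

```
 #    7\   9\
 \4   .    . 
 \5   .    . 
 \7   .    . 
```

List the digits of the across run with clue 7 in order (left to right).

2, 5

4 in 2 cells must be {1,3}; 7 in 3 cells must be {1,2,4}.
The 4 across and the 7 down share only 1, so R1C1 = 1.
R1C2 = 4 − 1 = 3 completes the 4 across.
Nothing is forced directly, so branch on R2C1, whose candidates are 2 or 4. If R2C1 = 2: then R2C2 would have to be in {3} for the 5 across but in {1,2,4,5} for the 9 down — contradiction. So R2C1 = 4.
R2C2 = 5 − 4 = 1 completes the 5 across.
R3C1 = 7 − 5 = 2 completes the 7 down.
R3C2 = 7 − 2 = 5 completes the 7 across.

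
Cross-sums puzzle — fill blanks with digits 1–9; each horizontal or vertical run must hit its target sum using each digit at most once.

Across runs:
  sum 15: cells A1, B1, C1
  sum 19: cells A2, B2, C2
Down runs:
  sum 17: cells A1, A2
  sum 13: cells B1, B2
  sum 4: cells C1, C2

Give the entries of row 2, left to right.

17 in 2 cells must be {8,9}; 4 in 2 cells must be {1,3}.
The 19 across and the 4 down share only 3, so C2 = 3.
C1 = 4 − 3 = 1 completes the 4 down.
Given what's placed, A2 must be 9 to fit the 19 across and 17 down.
B2 = 19 − 12 = 7 completes the 19 across.
A1 = 17 − 9 = 8 completes the 17 down.
B1 = 15 − 9 = 6 completes the 15 across.

9, 7, 3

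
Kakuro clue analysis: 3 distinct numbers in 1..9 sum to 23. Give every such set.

3 distinct digits from 1–9 sum between 6 and 24.
Only one set works: {6,8,9}.

{6,8,9}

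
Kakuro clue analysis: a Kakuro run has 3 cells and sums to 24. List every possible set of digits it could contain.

{7,8,9}

3 distinct digits from 1–9 sum between 6 and 24.
Only one set works: {7,8,9}.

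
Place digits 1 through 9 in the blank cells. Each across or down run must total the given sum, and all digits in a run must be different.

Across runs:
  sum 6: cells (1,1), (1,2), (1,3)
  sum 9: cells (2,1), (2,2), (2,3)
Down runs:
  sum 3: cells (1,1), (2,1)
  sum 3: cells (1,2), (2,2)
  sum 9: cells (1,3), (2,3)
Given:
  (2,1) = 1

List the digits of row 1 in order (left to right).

2, 1, 3

6 in 3 cells must be {1,2,3}; 3 in 2 cells must be {1,2}.
(1,1) = 3 − 1 = 2 completes the 3 down.
(1,2) = 1: the only remaining digit allowed by both the 6 across and the 3 down.
(1,3) = 6 − 3 = 3 completes the 6 across.
(2,2) = 3 − 1 = 2 completes the 3 down.
(2,3) = 9 − 3 = 6 completes the 9 across.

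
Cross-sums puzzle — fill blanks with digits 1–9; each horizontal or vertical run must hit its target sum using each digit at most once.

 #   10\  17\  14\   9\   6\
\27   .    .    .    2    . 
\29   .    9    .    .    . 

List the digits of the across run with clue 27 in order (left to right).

7 8 6 2 4

17 in 2 cells must be {8,9}.
R1C2 = 17 − 9 = 8 completes the 17 down.
R2C4 = 9 − 2 = 7 completes the 9 down.
No cell is forced outright now. R1C3 can only be 5 or 6 or 9 (the digits allowed by both its 27 across and its 14 down). If R1C3 = 5: then R1C5 would have to be in {3,9} for the 27 across but in {1,2,4,5} for the 6 down — contradiction. If R1C3 = 9: that forces R2C3 = 5, R2C5 = 2, after which R1C5 would have to be in {1,3,5,7} for the 27 across but in {4} for the 6 down — contradiction. So R1C3 = 6.
R1C5 = 4: the only remaining digit allowed by both the 27 across and the 6 down.
R2C3 = 14 − 6 = 8 completes the 14 down.
R2C5 = 6 − 4 = 2 completes the 6 down.
R1C1 = 27 − 20 = 7 completes the 27 across.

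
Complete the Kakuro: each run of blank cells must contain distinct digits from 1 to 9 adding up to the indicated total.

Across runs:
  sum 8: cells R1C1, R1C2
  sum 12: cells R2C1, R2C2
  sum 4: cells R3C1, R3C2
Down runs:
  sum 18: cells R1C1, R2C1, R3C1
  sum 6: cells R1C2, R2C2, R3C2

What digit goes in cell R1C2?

4 in 2 cells must be {1,3}; 6 in 3 cells must be {1,2,3}.
The 12 across and the 6 down share only 3, so R2C2 = 3.
Given what's placed, R3C2 must be 1 to fit the 4 across and 6 down.
R1C2 = 6 − 4 = 2 completes the 6 down.
R2C1 = 12 − 3 = 9 completes the 12 across.
R3C1 = 4 − 1 = 3 completes the 4 across.
R1C1 = 8 − 2 = 6 completes the 8 across.

2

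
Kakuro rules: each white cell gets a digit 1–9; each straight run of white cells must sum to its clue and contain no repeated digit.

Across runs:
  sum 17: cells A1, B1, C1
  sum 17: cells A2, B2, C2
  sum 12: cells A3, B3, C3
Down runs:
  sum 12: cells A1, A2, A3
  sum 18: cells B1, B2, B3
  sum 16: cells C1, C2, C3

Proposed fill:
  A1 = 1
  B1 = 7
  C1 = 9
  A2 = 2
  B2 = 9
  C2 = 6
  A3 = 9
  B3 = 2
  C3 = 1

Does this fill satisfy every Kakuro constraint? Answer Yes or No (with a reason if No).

Yes

Across: 1+7+9=17; 2+9+6=17; 9+2+1=12. Down: 1+2+9=12; 7+9+2=18; 9+6+1=16. No digit repeats within any run.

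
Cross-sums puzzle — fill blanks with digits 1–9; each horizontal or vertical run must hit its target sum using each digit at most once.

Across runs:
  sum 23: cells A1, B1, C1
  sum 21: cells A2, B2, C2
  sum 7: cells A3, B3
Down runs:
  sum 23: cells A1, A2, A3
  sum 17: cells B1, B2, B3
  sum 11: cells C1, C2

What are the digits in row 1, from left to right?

8 9 6

23 in 3 cells must be {6,8,9}.
Only 6 fits A3 under both its across sum 7 and down sum 23.
B3 = 7 − 6 = 1 completes the 7 across.
Given what's placed, B1 must be 9 to fit the 23 across and 17 down.
B2 = 17 − 10 = 7 completes the 17 down.
A1 = 8: the only remaining digit allowed by both the 23 across and the 23 down.
C1 = 23 − 17 = 6 completes the 23 across.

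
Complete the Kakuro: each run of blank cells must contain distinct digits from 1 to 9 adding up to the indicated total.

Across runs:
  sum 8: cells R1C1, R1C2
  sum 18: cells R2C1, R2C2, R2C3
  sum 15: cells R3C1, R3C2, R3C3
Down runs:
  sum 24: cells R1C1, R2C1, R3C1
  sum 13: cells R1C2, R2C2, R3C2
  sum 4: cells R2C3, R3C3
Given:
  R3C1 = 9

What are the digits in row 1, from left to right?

7 1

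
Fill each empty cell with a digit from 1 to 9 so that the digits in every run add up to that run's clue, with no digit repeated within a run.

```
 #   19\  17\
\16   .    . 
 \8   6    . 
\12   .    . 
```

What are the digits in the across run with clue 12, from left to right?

4 8

16 in 2 cells must be {7,9}.
Given what's placed, R1C1 must be 9 to fit the 16 across and 19 down.
R1C2 = 16 − 9 = 7 completes the 16 across.
R2C2 = 8 − 6 = 2 completes the 8 across.
R3C1 = 19 − 15 = 4 completes the 19 down.
R3C2 = 12 − 4 = 8 completes the 12 across.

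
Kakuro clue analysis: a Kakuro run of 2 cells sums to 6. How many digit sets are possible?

2

2 distinct digits from 1–9 sum between 3 and 17.
Enumerating: {1,5}, {2,4}.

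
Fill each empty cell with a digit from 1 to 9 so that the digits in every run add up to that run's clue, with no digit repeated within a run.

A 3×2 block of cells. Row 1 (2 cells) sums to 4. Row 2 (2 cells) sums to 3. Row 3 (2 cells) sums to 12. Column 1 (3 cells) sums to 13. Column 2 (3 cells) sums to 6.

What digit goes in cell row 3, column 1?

4 in 2 cells must be {1,3}; 3 in 2 cells must be {1,2}; 6 in 3 cells must be {1,2,3}.
The 12 across and the 6 down share only 3, so (3,2) = 3.
Given what's placed, (1,2) must be 1 to fit the 4 across and 6 down.
(2,2) = 6 − 4 = 2 completes the 6 down.
(3,1) = 12 − 3 = 9 completes the 12 across.
(1,1) = 4 − 1 = 3 completes the 4 across.
(2,1) = 3 − 2 = 1 completes the 3 across.

9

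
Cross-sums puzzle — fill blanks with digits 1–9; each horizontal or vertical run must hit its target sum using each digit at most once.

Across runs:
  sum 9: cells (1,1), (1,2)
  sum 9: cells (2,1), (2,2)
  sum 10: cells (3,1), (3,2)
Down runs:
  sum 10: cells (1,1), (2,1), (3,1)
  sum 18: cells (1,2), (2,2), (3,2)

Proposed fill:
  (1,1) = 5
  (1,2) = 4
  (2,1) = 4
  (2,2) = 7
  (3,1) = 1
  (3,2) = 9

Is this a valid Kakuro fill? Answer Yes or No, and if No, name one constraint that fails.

No — the across run (2,1)–(2,2) sums to 11, not 9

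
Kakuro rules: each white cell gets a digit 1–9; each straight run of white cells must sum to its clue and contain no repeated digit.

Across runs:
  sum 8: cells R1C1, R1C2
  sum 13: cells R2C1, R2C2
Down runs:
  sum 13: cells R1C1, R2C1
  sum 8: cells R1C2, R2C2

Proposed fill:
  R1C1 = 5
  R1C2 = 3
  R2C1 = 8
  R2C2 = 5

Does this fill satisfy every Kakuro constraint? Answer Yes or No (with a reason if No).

Across: 5+3=8; 8+5=13. Down: 5+8=13; 3+5=8. No digit repeats within any run.

Yes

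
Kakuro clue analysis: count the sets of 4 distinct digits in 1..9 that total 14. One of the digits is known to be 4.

3

4 distinct digits from 1–9 sum between 10 and 30.
Keeping only sets containing 4.
Enumerating: {1,2,4,7}, {1,3,4,6}, {2,3,4,5}.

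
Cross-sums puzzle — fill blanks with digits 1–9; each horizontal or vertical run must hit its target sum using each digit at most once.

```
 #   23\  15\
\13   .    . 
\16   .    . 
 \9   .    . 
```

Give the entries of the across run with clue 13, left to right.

8 5

16 in 2 cells must be {7,9}; 23 in 3 cells must be {6,8,9}.
The 16 across and the 23 down share only 9, so R2C1 = 9.
R2C2 = 16 − 9 = 7 completes the 16 across.
Nothing is forced directly, so branch on R1C1, whose candidates are 6 or 8. If R1C1 = 6: then R1C2 would have to be in {7} for the 13 across but in {2,3,5,6} for the 15 down — contradiction. So R1C1 = 8.
R1C2 = 13 − 8 = 5 completes the 13 across.
R3C1 = 23 − 17 = 6 completes the 23 down.
R3C2 = 9 − 6 = 3 completes the 9 across.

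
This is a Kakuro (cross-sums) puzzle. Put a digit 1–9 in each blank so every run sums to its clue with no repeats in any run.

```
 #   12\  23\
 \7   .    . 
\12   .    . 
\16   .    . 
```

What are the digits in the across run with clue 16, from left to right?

7, 9

16 in 2 cells must be {7,9}; 23 in 3 cells must be {6,8,9}.
The 7 across and the 23 down share only 6, so R1C2 = 6.
Given what's placed, R3C2 must be 9 to fit the 16 across and 23 down.
R1C1 = 7 − 6 = 1 completes the 7 across.
R2C2 = 23 − 15 = 8 completes the 23 down.
R3C1 = 16 − 9 = 7 completes the 16 across.
R2C1 = 12 − 8 = 4 completes the 12 across.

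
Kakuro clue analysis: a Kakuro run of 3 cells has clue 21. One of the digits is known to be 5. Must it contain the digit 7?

Yes

The only way to make 21 from 3 distinct digits under that restriction is {5,7,9}, which contains 7.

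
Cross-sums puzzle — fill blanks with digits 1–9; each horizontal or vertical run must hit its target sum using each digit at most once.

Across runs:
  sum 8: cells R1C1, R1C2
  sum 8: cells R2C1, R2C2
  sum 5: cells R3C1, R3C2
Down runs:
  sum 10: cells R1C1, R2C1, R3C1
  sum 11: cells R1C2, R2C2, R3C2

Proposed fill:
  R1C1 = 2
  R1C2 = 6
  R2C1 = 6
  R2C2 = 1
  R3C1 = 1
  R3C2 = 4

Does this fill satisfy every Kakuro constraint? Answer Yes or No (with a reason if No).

No — the across run R2C1–R2C2 sums to 7, not 8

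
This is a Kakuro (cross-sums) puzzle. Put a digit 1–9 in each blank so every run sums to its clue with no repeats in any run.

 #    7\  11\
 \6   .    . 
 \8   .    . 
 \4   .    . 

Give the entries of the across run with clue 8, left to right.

4 in 2 cells must be {1,3}; 7 in 3 cells must be {1,2,4}.
The 4 across and the 7 down share only 1, so R3C1 = 1.
R3C2 = 4 − 1 = 3 completes the 4 across.
Given what's placed, R2C1 must be 2 to fit the 8 across and 7 down.
R2C2 = 8 − 2 = 6 completes the 8 across.
R1C1 = 7 − 3 = 4 completes the 7 down.
R1C2 = 6 − 4 = 2 completes the 6 across.

2 6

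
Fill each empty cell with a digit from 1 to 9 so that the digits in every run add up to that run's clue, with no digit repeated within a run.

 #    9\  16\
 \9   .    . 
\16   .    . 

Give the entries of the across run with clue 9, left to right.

2 7

16 in 2 cells must be {7,9}.
The 9 across and the 16 down share only 7, so R1C2 = 7.
The 16 across and the 9 down share only 7, so R2C1 = 7.
R2C2 = 16 − 7 = 9 completes the 16 across.
R1C1 = 9 − 7 = 2 completes the 9 across.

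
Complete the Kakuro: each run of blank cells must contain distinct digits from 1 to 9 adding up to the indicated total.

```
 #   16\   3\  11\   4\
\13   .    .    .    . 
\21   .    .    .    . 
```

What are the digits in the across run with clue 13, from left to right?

16 in 2 cells must be {7,9}; 3 in 2 cells must be {1,2}; 4 in 2 cells must be {1,3}.
Only 7 fits R1C1 under both its across sum 13 and down sum 16.
R2C1 = 16 − 7 = 9 completes the 16 down.
Nothing is forced directly, so branch on R1C4, whose candidates are 1 or 3. If R1C4 = 3: that forces R1C3 = 2, after which R2C3 would have to be in {1,2,3,4,5,6,7,8} for the 21 across but in {9} for the 11 down — contradiction. So R1C4 = 1.
R1C2 = 2: the only remaining digit allowed by both the 13 across and the 3 down.
R1C3 = 13 − 10 = 3 completes the 13 across.

7 2 3 1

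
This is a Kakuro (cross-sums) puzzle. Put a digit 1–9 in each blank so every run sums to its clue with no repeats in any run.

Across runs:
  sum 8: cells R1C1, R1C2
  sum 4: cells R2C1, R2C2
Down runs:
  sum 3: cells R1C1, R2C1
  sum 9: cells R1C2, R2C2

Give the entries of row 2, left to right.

1 3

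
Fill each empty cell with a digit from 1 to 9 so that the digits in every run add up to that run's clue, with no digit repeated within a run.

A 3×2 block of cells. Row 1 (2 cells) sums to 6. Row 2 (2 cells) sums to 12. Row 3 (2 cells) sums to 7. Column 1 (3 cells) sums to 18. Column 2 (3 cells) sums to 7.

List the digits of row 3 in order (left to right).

7 in 3 cells must be {1,2,4}.
The 12 across and the 7 down share only 4, so (2,2) = 4.
(2,1) = 12 − 4 = 8 completes the 12 across.
Nothing is forced directly, so branch on (1,1), whose candidates are 1 or 4. If (1,1) = 1: then (1,2) would have to be in {5} for the 6 across but in {1,2} for the 7 down — contradiction. So (1,1) = 4.
(1,2) = 6 − 4 = 2 completes the 6 across.
(3,1) = 18 − 12 = 6 completes the 18 down.
(3,2) = 7 − 6 = 1 completes the 7 across.

6 1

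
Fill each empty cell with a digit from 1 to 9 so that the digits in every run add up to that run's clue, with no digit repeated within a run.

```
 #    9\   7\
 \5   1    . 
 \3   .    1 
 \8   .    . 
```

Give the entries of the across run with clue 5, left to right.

3 in 2 cells must be {1,2}; 7 in 3 cells must be {1,2,4}.
R1C2 = 5 − 1 = 4 completes the 5 across.
R2C1 = 3 − 1 = 2 completes the 3 across.
R3C1 = 9 − 3 = 6 completes the 9 down.
R3C2 = 8 − 6 = 2 completes the 8 across.

1, 4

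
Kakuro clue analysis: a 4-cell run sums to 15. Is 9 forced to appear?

Counterexample: {1,2,4,8} sums to 15 without using 9.

No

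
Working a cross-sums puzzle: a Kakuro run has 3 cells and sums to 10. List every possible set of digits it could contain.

{1,2,7}; {1,3,6}; {1,4,5}; {2,3,5}

3 distinct digits from 1–9 sum between 6 and 24.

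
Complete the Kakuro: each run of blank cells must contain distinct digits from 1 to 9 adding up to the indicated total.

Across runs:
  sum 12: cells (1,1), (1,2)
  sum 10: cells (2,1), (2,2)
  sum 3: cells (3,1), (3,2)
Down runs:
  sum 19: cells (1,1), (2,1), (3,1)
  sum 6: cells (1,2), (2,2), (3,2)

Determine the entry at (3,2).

1

3 in 2 cells must be {1,2}; 6 in 3 cells must be {1,2,3}.
The 12 across and the 6 down share only 3, so (1,2) = 3.
The 3 across and the 19 down share only 2, so (3,1) = 2.
(3,2) = 3 − 2 = 1 completes the 3 across.
(1,1) = 12 − 3 = 9 completes the 12 across.
(2,1) = 19 − 11 = 8 completes the 19 down.
(2,2) = 10 − 8 = 2 completes the 10 across.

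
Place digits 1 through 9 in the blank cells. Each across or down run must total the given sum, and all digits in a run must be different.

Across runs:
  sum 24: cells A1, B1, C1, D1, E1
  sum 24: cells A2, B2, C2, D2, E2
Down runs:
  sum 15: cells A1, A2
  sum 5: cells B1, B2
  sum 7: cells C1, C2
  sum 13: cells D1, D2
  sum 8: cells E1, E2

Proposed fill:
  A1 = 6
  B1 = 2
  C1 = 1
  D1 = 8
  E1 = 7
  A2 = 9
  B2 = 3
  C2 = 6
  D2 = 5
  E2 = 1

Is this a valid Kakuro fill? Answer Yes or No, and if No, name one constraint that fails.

Across: 6+2+1+8+7=24; 9+3+6+5+1=24. Down: 6+9=15; 2+3=5; 1+6=7; 8+5=13; 7+1=8. No digit repeats within any run.

Yes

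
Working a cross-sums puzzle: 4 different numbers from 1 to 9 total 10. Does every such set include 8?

The only way to make 10 from 4 distinct digits is {1,2,3,4}, which does not contain 8.

No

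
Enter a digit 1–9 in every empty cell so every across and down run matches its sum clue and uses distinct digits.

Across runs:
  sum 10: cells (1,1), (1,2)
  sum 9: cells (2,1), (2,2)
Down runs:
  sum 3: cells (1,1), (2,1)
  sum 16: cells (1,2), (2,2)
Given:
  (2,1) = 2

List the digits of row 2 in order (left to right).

2 7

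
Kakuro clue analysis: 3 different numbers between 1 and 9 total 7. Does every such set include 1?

Yes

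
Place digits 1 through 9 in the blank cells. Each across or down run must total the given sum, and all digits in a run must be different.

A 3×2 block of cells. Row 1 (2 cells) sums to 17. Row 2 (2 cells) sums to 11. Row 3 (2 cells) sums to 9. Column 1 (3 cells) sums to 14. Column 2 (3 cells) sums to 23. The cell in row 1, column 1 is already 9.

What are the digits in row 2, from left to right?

2 9

17 in 2 cells must be {8,9}; 23 in 3 cells must be {6,8,9}.
(1,2) = 17 − 9 = 8 completes the 17 across.
Given what's placed, (3,2) must be 6 to fit the 9 across and 23 down.
(2,2) = 23 − 14 = 9 completes the 23 down.
(3,1) = 9 − 6 = 3 completes the 9 across.
(2,1) = 11 − 9 = 2 completes the 11 across.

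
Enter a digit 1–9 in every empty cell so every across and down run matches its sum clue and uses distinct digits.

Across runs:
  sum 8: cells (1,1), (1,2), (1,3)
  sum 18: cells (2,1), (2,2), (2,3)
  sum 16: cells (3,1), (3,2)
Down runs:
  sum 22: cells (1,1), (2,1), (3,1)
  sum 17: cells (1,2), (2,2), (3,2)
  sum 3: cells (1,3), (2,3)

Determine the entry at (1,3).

16 in 2 cells must be {7,9}; 3 in 2 cells must be {1,2}.
Only 5 fits (1,1) under both its across sum 8 and down sum 22.
Given what's placed, (3,1) must be 9 to fit the 16 across and 22 down.
(3,2) = 16 − 9 = 7 completes the 16 across.
(2,1) = 22 − 14 = 8 completes the 22 down.
(2,3) = 1: the only remaining digit allowed by both the 18 across and the 3 down.
(1,3) = 3 − 1 = 2 completes the 3 down.

2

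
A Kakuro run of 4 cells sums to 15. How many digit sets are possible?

6

4 distinct digits from 1–9 sum between 10 and 30.
Enumerating: {1,2,3,9}, {1,2,4,8}, {1,2,5,7}, {1,3,4,7}, {1,3,5,6}, {2,3,4,6}.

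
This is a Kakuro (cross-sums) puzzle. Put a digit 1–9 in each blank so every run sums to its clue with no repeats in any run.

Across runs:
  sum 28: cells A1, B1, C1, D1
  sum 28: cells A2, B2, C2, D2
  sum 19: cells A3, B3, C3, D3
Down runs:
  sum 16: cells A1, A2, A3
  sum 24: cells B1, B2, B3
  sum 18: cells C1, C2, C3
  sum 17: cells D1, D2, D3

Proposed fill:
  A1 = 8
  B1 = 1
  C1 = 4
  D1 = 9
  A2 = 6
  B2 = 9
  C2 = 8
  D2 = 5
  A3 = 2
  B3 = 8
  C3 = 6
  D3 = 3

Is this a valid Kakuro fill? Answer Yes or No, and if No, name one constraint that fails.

No — the across run A1–D1 sums to 22, not 28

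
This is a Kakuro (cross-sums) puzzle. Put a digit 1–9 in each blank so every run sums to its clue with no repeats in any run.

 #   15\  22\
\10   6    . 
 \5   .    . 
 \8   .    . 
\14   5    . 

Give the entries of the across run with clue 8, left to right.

1, 7

R1C2 = 10 − 6 = 4 completes the 10 across.
R4C2 = 14 − 5 = 9 completes the 14 across.
Nothing is forced directly, so branch on R2C1, whose candidates are 1 or 3. If R2C1 = 1: then R2C2 would have to be in {4} for the 5 across but in {1,2,3,6,7,8} for the 22 down — contradiction. So R2C1 = 3.
R2C2 = 5 − 3 = 2 completes the 5 across.
R3C1 = 15 − 14 = 1 completes the 15 down.
R3C2 = 8 − 1 = 7 completes the 8 across.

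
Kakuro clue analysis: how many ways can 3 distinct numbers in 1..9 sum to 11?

5

3 distinct digits from 1–9 sum between 6 and 24.
Enumerating: {1,2,8}, {1,3,7}, {1,4,6}, {2,3,6}, {2,4,5}.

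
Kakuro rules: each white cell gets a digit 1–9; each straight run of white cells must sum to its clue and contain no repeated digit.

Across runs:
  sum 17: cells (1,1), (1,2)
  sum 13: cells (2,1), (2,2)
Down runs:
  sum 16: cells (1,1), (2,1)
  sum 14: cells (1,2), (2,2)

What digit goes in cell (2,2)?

17 in 2 cells must be {8,9}; 16 in 2 cells must be {7,9}.
The 17 across and the 16 down share only 9, so (1,1) = 9.
(1,2) = 17 − 9 = 8 completes the 17 across.
(2,1) = 16 − 9 = 7 completes the 16 down.
(2,2) = 13 − 7 = 6 completes the 13 across.

6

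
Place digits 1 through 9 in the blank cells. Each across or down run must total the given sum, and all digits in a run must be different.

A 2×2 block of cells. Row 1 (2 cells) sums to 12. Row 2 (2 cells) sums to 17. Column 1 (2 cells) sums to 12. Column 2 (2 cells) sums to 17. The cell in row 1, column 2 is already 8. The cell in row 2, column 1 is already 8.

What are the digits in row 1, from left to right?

17 in 2 cells must be {8,9}.
(1,1) = 12 − 8 = 4 completes the 12 across.
(2,2) = 17 − 8 = 9 completes the 17 across.

4, 8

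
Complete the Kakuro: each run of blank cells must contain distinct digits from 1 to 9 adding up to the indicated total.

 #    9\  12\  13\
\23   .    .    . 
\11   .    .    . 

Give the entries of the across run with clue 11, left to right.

23 in 3 cells must be {6,8,9}.
Nothing is forced directly, so branch on R1C1, whose candidates are 6 or 8. If R1C1 = 6: that forces R2C1 = 3, R2C2 = 7, after which R2C3 would have to be in {1} for the 11 across but in {4,5,6,7,8,9} for the 13 down — contradiction. So R1C1 = 8.
Given what's placed, R1C2 must be 9 to fit the 23 across and 12 down.
R1C3 = 23 − 17 = 6 completes the 23 across.
R2C1 = 9 − 8 = 1 completes the 9 down.
R2C2 = 12 − 9 = 3 completes the 12 down.
R2C3 = 11 − 4 = 7 completes the 11 across.

1 3 7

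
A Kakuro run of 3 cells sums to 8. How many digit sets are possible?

3 distinct digits from 1–9 sum between 6 and 24.
Enumerating: {1,2,5}, {1,3,4}.

2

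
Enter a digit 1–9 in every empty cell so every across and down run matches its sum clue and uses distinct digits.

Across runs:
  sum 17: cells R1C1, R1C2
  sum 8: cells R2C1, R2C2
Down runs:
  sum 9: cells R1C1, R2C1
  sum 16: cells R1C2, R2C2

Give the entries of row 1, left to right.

8, 9

17 in 2 cells must be {8,9}; 16 in 2 cells must be {7,9}.
The 17 across and the 9 down share only 8, so R1C1 = 8.
R1C2 = 17 − 8 = 9 completes the 17 across.
R2C1 = 9 − 8 = 1 completes the 9 down.
R2C2 = 8 − 1 = 7 completes the 8 across.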